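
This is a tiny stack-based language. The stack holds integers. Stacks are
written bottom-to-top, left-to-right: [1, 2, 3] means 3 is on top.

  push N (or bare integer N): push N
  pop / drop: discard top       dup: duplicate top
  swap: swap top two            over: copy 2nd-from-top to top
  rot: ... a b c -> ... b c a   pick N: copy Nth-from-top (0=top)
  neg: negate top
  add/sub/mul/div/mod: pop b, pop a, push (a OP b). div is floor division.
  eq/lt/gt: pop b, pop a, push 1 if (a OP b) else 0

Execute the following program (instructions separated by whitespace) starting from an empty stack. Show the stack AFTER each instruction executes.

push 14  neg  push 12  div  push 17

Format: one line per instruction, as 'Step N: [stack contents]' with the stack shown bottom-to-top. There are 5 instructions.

Step 1: [14]
Step 2: [-14]
Step 3: [-14, 12]
Step 4: [-2]
Step 5: [-2, 17]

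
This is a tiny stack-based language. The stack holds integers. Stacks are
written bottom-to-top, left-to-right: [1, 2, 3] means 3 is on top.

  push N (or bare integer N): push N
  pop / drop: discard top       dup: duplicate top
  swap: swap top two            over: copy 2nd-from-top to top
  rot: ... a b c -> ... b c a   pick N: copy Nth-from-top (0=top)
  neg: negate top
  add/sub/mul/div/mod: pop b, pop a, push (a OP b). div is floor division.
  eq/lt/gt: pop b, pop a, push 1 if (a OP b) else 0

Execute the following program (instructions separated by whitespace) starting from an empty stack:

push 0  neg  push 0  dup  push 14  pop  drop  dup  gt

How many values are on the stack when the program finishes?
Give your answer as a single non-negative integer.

After 'push 0': stack = [0] (depth 1)
After 'neg': stack = [0] (depth 1)
After 'push 0': stack = [0, 0] (depth 2)
After 'dup': stack = [0, 0, 0] (depth 3)
After 'push 14': stack = [0, 0, 0, 14] (depth 4)
After 'pop': stack = [0, 0, 0] (depth 3)
After 'drop': stack = [0, 0] (depth 2)
After 'dup': stack = [0, 0, 0] (depth 3)
After 'gt': stack = [0, 0] (depth 2)

Answer: 2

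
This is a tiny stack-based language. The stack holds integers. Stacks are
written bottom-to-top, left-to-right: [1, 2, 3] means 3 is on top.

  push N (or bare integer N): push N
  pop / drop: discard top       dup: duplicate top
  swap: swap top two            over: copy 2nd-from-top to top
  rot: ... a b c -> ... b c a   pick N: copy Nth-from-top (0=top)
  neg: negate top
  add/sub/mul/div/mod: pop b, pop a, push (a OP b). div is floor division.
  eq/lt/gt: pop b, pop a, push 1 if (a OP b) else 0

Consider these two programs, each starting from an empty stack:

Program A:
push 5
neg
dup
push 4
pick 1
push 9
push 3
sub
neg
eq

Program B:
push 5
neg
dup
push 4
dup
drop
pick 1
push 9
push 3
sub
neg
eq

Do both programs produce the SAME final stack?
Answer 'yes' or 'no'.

Program A trace:
  After 'push 5': [5]
  After 'neg': [-5]
  After 'dup': [-5, -5]
  After 'push 4': [-5, -5, 4]
  After 'pick 1': [-5, -5, 4, -5]
  After 'push 9': [-5, -5, 4, -5, 9]
  After 'push 3': [-5, -5, 4, -5, 9, 3]
  After 'sub': [-5, -5, 4, -5, 6]
  After 'neg': [-5, -5, 4, -5, -6]
  After 'eq': [-5, -5, 4, 0]
Program A final stack: [-5, -5, 4, 0]

Program B trace:
  After 'push 5': [5]
  After 'neg': [-5]
  After 'dup': [-5, -5]
  After 'push 4': [-5, -5, 4]
  After 'dup': [-5, -5, 4, 4]
  After 'drop': [-5, -5, 4]
  After 'pick 1': [-5, -5, 4, -5]
  After 'push 9': [-5, -5, 4, -5, 9]
  After 'push 3': [-5, -5, 4, -5, 9, 3]
  After 'sub': [-5, -5, 4, -5, 6]
  After 'neg': [-5, -5, 4, -5, -6]
  After 'eq': [-5, -5, 4, 0]
Program B final stack: [-5, -5, 4, 0]
Same: yes

Answer: yes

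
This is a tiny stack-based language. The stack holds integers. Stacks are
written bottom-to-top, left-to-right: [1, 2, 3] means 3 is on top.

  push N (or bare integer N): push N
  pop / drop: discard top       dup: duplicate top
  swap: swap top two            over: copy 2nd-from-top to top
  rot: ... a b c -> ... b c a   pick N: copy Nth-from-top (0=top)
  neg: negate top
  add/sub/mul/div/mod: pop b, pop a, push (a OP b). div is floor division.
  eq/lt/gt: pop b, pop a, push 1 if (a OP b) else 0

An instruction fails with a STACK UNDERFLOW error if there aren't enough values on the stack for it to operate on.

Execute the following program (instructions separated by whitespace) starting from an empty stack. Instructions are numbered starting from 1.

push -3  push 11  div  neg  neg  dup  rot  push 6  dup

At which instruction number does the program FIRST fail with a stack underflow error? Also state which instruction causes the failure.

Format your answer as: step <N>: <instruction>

Step 1 ('push -3'): stack = [-3], depth = 1
Step 2 ('push 11'): stack = [-3, 11], depth = 2
Step 3 ('div'): stack = [-1], depth = 1
Step 4 ('neg'): stack = [1], depth = 1
Step 5 ('neg'): stack = [-1], depth = 1
Step 6 ('dup'): stack = [-1, -1], depth = 2
Step 7 ('rot'): needs 3 value(s) but depth is 2 — STACK UNDERFLOW

Answer: step 7: rot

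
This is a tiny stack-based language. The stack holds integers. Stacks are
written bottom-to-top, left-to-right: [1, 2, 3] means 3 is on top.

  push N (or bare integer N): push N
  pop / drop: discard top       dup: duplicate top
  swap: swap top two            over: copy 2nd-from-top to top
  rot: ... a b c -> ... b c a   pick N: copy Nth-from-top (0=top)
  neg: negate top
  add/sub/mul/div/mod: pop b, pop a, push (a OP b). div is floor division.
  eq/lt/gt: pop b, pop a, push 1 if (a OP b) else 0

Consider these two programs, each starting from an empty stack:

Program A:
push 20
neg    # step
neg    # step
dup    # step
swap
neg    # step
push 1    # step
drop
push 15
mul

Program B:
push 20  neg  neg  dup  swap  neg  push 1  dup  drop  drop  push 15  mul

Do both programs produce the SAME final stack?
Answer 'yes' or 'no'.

Program A trace:
  After 'push 20': [20]
  After 'neg': [-20]
  After 'neg': [20]
  After 'dup': [20, 20]
  After 'swap': [20, 20]
  After 'neg': [20, -20]
  After 'push 1': [20, -20, 1]
  After 'drop': [20, -20]
  After 'push 15': [20, -20, 15]
  After 'mul': [20, -300]
Program A final stack: [20, -300]

Program B trace:
  After 'push 20': [20]
  After 'neg': [-20]
  After 'neg': [20]
  After 'dup': [20, 20]
  After 'swap': [20, 20]
  After 'neg': [20, -20]
  After 'push 1': [20, -20, 1]
  After 'dup': [20, -20, 1, 1]
  After 'drop': [20, -20, 1]
  After 'drop': [20, -20]
  After 'push 15': [20, -20, 15]
  After 'mul': [20, -300]
Program B final stack: [20, -300]
Same: yes

Answer: yes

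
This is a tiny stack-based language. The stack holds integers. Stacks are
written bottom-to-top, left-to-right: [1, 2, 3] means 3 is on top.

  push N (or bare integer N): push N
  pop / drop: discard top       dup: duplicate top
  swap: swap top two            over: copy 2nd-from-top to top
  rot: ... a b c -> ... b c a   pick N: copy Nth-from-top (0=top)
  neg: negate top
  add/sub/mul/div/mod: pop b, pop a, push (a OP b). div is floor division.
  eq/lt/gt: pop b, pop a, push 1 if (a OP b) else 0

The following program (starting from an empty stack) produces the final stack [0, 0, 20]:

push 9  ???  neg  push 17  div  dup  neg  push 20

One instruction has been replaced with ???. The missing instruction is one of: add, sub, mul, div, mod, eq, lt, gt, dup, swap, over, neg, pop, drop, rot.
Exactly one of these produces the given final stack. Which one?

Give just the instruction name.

Answer: neg

Derivation:
Stack before ???: [9]
Stack after ???:  [-9]
The instruction that transforms [9] -> [-9] is: neg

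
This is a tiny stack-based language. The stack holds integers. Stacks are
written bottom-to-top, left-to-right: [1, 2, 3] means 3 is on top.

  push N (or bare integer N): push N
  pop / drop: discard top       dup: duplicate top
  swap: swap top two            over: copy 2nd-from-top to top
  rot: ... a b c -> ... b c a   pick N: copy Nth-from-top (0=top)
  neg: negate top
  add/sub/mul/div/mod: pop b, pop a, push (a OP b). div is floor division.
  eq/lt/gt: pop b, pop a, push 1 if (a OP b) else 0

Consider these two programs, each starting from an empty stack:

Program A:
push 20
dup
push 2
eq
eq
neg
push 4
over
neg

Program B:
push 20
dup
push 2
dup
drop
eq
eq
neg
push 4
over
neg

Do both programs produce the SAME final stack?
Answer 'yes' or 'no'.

Program A trace:
  After 'push 20': [20]
  After 'dup': [20, 20]
  After 'push 2': [20, 20, 2]
  After 'eq': [20, 0]
  After 'eq': [0]
  After 'neg': [0]
  After 'push 4': [0, 4]
  After 'over': [0, 4, 0]
  After 'neg': [0, 4, 0]
Program A final stack: [0, 4, 0]

Program B trace:
  After 'push 20': [20]
  After 'dup': [20, 20]
  After 'push 2': [20, 20, 2]
  After 'dup': [20, 20, 2, 2]
  After 'drop': [20, 20, 2]
  After 'eq': [20, 0]
  After 'eq': [0]
  After 'neg': [0]
  After 'push 4': [0, 4]
  After 'over': [0, 4, 0]
  After 'neg': [0, 4, 0]
Program B final stack: [0, 4, 0]
Same: yes

Answer: yes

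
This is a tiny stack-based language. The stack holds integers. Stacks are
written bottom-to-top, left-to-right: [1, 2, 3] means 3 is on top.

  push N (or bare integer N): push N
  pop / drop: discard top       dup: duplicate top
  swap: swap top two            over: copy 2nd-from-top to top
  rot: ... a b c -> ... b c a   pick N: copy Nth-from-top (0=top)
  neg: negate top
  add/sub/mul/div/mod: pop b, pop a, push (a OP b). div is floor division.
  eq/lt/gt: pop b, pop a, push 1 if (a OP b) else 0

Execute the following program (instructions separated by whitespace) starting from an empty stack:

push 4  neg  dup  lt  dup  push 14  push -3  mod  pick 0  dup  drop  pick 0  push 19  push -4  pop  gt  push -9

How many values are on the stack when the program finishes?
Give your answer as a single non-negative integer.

Answer: 6

Derivation:
After 'push 4': stack = [4] (depth 1)
After 'neg': stack = [-4] (depth 1)
After 'dup': stack = [-4, -4] (depth 2)
After 'lt': stack = [0] (depth 1)
After 'dup': stack = [0, 0] (depth 2)
After 'push 14': stack = [0, 0, 14] (depth 3)
After 'push -3': stack = [0, 0, 14, -3] (depth 4)
After 'mod': stack = [0, 0, -1] (depth 3)
After 'pick 0': stack = [0, 0, -1, -1] (depth 4)
After 'dup': stack = [0, 0, -1, -1, -1] (depth 5)
After 'drop': stack = [0, 0, -1, -1] (depth 4)
After 'pick 0': stack = [0, 0, -1, -1, -1] (depth 5)
After 'push 19': stack = [0, 0, -1, -1, -1, 19] (depth 6)
After 'push -4': stack = [0, 0, -1, -1, -1, 19, -4] (depth 7)
After 'pop': stack = [0, 0, -1, -1, -1, 19] (depth 6)
After 'gt': stack = [0, 0, -1, -1, 0] (depth 5)
After 'push -9': stack = [0, 0, -1, -1, 0, -9] (depth 6)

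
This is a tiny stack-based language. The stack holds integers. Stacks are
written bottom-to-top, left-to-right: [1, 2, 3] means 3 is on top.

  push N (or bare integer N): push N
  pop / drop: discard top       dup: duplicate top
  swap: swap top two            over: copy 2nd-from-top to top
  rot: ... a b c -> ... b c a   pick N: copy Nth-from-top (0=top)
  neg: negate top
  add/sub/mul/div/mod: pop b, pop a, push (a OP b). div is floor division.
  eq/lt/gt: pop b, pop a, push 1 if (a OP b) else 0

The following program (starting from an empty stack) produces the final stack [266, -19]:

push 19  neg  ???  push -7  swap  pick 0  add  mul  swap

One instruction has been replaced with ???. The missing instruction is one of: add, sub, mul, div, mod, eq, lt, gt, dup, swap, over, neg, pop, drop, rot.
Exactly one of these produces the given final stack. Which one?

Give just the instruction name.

Answer: dup

Derivation:
Stack before ???: [-19]
Stack after ???:  [-19, -19]
The instruction that transforms [-19] -> [-19, -19] is: dup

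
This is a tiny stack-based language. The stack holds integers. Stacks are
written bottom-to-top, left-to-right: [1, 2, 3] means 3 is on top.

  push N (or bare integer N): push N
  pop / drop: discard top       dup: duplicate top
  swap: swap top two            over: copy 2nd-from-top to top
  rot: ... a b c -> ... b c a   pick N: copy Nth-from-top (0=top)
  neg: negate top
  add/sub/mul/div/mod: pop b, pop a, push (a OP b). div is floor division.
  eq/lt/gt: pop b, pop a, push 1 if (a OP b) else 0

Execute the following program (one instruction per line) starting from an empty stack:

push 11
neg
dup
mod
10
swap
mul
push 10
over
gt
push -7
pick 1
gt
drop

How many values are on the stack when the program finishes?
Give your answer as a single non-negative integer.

After 'push 11': stack = [11] (depth 1)
After 'neg': stack = [-11] (depth 1)
After 'dup': stack = [-11, -11] (depth 2)
After 'mod': stack = [0] (depth 1)
After 'push 10': stack = [0, 10] (depth 2)
After 'swap': stack = [10, 0] (depth 2)
After 'mul': stack = [0] (depth 1)
After 'push 10': stack = [0, 10] (depth 2)
After 'over': stack = [0, 10, 0] (depth 3)
After 'gt': stack = [0, 1] (depth 2)
After 'push -7': stack = [0, 1, -7] (depth 3)
After 'pick 1': stack = [0, 1, -7, 1] (depth 4)
After 'gt': stack = [0, 1, 0] (depth 3)
After 'drop': stack = [0, 1] (depth 2)

Answer: 2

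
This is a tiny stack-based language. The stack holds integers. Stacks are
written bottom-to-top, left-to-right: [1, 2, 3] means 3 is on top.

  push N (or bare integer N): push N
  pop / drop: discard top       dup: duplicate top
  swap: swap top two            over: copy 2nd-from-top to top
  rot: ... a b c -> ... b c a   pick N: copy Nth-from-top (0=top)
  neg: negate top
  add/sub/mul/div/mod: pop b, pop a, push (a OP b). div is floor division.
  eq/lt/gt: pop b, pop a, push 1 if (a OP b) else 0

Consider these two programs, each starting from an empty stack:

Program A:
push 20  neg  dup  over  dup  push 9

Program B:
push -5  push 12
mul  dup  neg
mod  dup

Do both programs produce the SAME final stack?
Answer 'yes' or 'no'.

Answer: no

Derivation:
Program A trace:
  After 'push 20': [20]
  After 'neg': [-20]
  After 'dup': [-20, -20]
  After 'over': [-20, -20, -20]
  After 'dup': [-20, -20, -20, -20]
  After 'push 9': [-20, -20, -20, -20, 9]
Program A final stack: [-20, -20, -20, -20, 9]

Program B trace:
  After 'push -5': [-5]
  After 'push 12': [-5, 12]
  After 'mul': [-60]
  After 'dup': [-60, -60]
  After 'neg': [-60, 60]
  After 'mod': [0]
  After 'dup': [0, 0]
Program B final stack: [0, 0]
Same: no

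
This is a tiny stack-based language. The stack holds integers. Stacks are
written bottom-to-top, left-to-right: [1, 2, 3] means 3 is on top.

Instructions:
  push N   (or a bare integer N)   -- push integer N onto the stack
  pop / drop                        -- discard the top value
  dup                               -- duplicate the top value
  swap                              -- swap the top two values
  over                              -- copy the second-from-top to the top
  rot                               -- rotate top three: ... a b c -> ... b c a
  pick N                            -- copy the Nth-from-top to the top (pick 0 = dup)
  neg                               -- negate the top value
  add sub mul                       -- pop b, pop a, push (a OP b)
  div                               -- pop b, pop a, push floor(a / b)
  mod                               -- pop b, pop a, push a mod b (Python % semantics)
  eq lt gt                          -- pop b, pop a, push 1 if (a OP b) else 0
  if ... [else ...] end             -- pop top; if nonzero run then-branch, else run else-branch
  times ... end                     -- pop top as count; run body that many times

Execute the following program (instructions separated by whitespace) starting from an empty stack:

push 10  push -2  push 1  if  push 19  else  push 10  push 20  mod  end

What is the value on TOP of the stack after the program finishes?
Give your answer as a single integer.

After 'push 10': [10]
After 'push -2': [10, -2]
After 'push 1': [10, -2, 1]
After 'if': [10, -2]
After 'push 19': [10, -2, 19]

Answer: 19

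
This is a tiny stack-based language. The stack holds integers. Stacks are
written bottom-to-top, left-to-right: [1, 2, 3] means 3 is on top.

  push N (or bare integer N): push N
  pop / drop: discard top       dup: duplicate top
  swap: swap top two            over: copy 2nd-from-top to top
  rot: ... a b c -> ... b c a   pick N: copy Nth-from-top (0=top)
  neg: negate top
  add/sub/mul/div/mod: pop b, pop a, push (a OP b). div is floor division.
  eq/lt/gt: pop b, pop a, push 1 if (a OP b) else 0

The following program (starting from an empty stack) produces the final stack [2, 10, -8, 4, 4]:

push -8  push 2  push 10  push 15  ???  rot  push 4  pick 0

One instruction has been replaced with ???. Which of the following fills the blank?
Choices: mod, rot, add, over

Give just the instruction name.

Answer: mod

Derivation:
Stack before ???: [-8, 2, 10, 15]
Stack after ???:  [-8, 2, 10]
Checking each choice:
  mod: MATCH
  rot: produces [-8, 15, 2, 10, 4, 4]
  add: produces [2, 25, -8, 4, 4]
  over: produces [-8, 2, 15, 10, 10, 4, 4]


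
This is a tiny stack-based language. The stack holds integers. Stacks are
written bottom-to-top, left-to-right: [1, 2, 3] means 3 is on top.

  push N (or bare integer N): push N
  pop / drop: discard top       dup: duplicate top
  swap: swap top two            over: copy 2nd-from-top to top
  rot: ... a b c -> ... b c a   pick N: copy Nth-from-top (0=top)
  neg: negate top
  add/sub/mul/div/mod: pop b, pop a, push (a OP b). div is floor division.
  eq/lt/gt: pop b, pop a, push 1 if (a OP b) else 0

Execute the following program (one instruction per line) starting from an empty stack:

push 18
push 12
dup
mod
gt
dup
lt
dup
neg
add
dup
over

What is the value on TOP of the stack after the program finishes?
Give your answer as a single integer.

Answer: 0

Derivation:
After 'push 18': [18]
After 'push 12': [18, 12]
After 'dup': [18, 12, 12]
After 'mod': [18, 0]
After 'gt': [1]
After 'dup': [1, 1]
After 'lt': [0]
After 'dup': [0, 0]
After 'neg': [0, 0]
After 'add': [0]
After 'dup': [0, 0]
After 'over': [0, 0, 0]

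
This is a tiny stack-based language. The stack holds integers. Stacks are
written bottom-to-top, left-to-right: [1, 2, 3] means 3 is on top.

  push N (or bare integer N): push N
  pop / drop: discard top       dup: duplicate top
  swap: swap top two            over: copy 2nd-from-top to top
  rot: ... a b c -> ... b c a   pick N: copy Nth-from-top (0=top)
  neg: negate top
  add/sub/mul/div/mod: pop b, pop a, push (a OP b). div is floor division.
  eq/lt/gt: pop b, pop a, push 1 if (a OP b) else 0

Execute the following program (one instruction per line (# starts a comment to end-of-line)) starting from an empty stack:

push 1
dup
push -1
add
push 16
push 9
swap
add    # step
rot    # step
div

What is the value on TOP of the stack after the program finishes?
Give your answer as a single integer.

After 'push 1': [1]
After 'dup': [1, 1]
After 'push -1': [1, 1, -1]
After 'add': [1, 0]
After 'push 16': [1, 0, 16]
After 'push 9': [1, 0, 16, 9]
After 'swap': [1, 0, 9, 16]
After 'add': [1, 0, 25]
After 'rot': [0, 25, 1]
After 'div': [0, 25]

Answer: 25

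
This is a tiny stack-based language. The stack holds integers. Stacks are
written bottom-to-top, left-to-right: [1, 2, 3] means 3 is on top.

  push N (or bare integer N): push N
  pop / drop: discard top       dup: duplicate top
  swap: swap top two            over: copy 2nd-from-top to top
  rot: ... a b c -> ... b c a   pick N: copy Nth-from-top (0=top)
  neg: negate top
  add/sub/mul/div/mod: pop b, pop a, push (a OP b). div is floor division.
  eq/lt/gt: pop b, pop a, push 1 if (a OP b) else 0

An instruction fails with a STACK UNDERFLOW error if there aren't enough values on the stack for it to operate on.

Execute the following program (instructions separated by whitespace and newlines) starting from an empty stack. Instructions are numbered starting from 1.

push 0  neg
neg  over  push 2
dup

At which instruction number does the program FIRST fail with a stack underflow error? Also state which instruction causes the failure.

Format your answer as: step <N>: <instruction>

Step 1 ('push 0'): stack = [0], depth = 1
Step 2 ('neg'): stack = [0], depth = 1
Step 3 ('neg'): stack = [0], depth = 1
Step 4 ('over'): needs 2 value(s) but depth is 1 — STACK UNDERFLOW

Answer: step 4: over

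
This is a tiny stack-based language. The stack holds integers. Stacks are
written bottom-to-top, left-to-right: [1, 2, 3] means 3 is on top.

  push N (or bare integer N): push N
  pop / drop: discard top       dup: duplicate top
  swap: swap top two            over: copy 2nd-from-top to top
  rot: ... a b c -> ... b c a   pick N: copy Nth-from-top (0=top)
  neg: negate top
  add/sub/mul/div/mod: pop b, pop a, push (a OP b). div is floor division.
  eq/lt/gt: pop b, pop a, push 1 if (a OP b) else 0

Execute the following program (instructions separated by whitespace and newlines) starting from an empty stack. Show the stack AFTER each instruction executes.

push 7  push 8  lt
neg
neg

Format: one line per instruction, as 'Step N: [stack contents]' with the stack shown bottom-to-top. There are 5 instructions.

Step 1: [7]
Step 2: [7, 8]
Step 3: [1]
Step 4: [-1]
Step 5: [1]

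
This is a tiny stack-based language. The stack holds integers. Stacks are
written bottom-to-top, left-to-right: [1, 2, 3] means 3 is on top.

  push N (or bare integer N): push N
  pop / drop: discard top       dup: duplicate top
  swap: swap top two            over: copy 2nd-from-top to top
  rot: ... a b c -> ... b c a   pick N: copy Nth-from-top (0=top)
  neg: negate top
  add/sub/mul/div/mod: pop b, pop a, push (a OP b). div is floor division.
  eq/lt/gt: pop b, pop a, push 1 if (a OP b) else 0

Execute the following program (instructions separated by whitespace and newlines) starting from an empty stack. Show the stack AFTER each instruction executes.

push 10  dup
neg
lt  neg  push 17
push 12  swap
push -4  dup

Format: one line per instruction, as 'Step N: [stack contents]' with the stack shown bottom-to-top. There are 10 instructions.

Step 1: [10]
Step 2: [10, 10]
Step 3: [10, -10]
Step 4: [0]
Step 5: [0]
Step 6: [0, 17]
Step 7: [0, 17, 12]
Step 8: [0, 12, 17]
Step 9: [0, 12, 17, -4]
Step 10: [0, 12, 17, -4, -4]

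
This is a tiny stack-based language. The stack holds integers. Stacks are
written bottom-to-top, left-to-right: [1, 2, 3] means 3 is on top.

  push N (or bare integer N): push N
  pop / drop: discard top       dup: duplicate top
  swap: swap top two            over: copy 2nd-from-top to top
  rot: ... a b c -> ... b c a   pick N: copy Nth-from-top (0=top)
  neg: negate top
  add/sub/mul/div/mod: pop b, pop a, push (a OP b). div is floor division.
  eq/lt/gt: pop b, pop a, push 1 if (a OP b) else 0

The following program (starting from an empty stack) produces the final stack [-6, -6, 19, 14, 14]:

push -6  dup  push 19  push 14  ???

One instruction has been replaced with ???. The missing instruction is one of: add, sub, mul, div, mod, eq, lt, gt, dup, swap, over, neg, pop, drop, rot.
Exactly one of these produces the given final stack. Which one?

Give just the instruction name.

Answer: dup

Derivation:
Stack before ???: [-6, -6, 19, 14]
Stack after ???:  [-6, -6, 19, 14, 14]
The instruction that transforms [-6, -6, 19, 14] -> [-6, -6, 19, 14, 14] is: dup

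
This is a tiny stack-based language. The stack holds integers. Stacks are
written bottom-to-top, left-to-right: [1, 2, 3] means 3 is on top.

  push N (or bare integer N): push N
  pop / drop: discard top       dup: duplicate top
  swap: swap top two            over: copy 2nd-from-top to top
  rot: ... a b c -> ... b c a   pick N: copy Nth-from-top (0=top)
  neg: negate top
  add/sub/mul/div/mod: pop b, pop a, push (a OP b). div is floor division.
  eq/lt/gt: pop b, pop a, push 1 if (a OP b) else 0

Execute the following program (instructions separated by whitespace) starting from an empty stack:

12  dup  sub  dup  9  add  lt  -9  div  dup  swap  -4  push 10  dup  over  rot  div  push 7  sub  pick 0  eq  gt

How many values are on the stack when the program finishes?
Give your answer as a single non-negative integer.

After 'push 12': stack = [12] (depth 1)
After 'dup': stack = [12, 12] (depth 2)
After 'sub': stack = [0] (depth 1)
After 'dup': stack = [0, 0] (depth 2)
After 'push 9': stack = [0, 0, 9] (depth 3)
After 'add': stack = [0, 9] (depth 2)
After 'lt': stack = [1] (depth 1)
After 'push -9': stack = [1, -9] (depth 2)
After 'div': stack = [-1] (depth 1)
After 'dup': stack = [-1, -1] (depth 2)
  ...
After 'push 10': stack = [-1, -1, -4, 10] (depth 4)
After 'dup': stack = [-1, -1, -4, 10, 10] (depth 5)
After 'over': stack = [-1, -1, -4, 10, 10, 10] (depth 6)
After 'rot': stack = [-1, -1, -4, 10, 10, 10] (depth 6)
After 'div': stack = [-1, -1, -4, 10, 1] (depth 5)
After 'push 7': stack = [-1, -1, -4, 10, 1, 7] (depth 6)
After 'sub': stack = [-1, -1, -4, 10, -6] (depth 5)
After 'pick 0': stack = [-1, -1, -4, 10, -6, -6] (depth 6)
After 'eq': stack = [-1, -1, -4, 10, 1] (depth 5)
After 'gt': stack = [-1, -1, -4, 1] (depth 4)

Answer: 4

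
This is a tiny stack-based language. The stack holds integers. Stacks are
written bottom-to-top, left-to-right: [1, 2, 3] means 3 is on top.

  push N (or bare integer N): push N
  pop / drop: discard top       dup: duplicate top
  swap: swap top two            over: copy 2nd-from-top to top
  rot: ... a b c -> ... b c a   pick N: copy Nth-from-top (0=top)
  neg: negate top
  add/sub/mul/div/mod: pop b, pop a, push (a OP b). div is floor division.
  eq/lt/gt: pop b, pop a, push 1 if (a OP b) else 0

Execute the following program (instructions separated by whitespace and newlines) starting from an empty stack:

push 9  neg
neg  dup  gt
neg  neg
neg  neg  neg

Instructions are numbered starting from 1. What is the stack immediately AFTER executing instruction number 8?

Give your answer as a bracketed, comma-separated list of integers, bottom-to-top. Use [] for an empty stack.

Answer: [0]

Derivation:
Step 1 ('push 9'): [9]
Step 2 ('neg'): [-9]
Step 3 ('neg'): [9]
Step 4 ('dup'): [9, 9]
Step 5 ('gt'): [0]
Step 6 ('neg'): [0]
Step 7 ('neg'): [0]
Step 8 ('neg'): [0]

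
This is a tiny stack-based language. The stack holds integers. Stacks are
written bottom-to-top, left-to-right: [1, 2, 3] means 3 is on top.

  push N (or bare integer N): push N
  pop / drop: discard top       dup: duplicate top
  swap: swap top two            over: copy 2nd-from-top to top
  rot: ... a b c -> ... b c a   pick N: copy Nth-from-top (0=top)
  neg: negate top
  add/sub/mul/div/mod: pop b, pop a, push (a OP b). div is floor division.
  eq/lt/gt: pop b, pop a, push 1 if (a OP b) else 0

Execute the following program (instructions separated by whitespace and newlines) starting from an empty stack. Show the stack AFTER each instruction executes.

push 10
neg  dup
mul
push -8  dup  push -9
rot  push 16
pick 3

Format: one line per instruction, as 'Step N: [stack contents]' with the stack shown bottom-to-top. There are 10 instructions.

Step 1: [10]
Step 2: [-10]
Step 3: [-10, -10]
Step 4: [100]
Step 5: [100, -8]
Step 6: [100, -8, -8]
Step 7: [100, -8, -8, -9]
Step 8: [100, -8, -9, -8]
Step 9: [100, -8, -9, -8, 16]
Step 10: [100, -8, -9, -8, 16, -8]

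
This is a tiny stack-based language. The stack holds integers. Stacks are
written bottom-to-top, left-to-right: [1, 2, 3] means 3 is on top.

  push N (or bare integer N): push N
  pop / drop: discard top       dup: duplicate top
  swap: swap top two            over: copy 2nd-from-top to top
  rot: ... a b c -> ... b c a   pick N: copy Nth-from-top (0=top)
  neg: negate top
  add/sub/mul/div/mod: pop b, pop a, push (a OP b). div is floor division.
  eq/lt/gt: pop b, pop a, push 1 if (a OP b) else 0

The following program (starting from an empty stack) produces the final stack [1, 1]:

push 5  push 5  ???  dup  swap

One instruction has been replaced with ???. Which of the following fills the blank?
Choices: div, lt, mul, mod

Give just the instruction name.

Answer: div

Derivation:
Stack before ???: [5, 5]
Stack after ???:  [1]
Checking each choice:
  div: MATCH
  lt: produces [0, 0]
  mul: produces [25, 25]
  mod: produces [0, 0]


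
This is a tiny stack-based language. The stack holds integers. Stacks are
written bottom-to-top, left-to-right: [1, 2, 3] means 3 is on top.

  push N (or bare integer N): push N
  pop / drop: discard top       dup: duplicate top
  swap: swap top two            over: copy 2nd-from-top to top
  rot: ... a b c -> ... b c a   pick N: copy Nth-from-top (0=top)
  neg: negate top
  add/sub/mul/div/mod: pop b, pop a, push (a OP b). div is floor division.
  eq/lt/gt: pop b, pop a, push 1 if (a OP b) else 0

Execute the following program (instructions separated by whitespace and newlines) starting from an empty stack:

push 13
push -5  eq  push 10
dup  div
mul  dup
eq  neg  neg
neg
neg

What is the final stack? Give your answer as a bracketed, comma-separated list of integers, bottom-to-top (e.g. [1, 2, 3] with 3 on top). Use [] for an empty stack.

Answer: [1]

Derivation:
After 'push 13': [13]
After 'push -5': [13, -5]
After 'eq': [0]
After 'push 10': [0, 10]
After 'dup': [0, 10, 10]
After 'div': [0, 1]
After 'mul': [0]
After 'dup': [0, 0]
After 'eq': [1]
After 'neg': [-1]
After 'neg': [1]
After 'neg': [-1]
After 'neg': [1]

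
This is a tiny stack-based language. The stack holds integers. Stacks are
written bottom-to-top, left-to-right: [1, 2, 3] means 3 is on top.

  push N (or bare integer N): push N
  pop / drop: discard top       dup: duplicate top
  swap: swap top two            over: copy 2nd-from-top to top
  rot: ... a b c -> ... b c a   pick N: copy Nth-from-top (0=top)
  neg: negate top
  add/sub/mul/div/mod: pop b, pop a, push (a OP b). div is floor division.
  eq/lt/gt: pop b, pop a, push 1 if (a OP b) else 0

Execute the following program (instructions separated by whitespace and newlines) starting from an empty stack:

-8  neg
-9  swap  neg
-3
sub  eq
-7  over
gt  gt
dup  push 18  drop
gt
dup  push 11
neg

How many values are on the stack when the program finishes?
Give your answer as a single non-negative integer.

After 'push -8': stack = [-8] (depth 1)
After 'neg': stack = [8] (depth 1)
After 'push -9': stack = [8, -9] (depth 2)
After 'swap': stack = [-9, 8] (depth 2)
After 'neg': stack = [-9, -8] (depth 2)
After 'push -3': stack = [-9, -8, -3] (depth 3)
After 'sub': stack = [-9, -5] (depth 2)
After 'eq': stack = [0] (depth 1)
After 'push -7': stack = [0, -7] (depth 2)
After 'over': stack = [0, -7, 0] (depth 3)
After 'gt': stack = [0, 0] (depth 2)
After 'gt': stack = [0] (depth 1)
After 'dup': stack = [0, 0] (depth 2)
After 'push 18': stack = [0, 0, 18] (depth 3)
After 'drop': stack = [0, 0] (depth 2)
After 'gt': stack = [0] (depth 1)
After 'dup': stack = [0, 0] (depth 2)
After 'push 11': stack = [0, 0, 11] (depth 3)
After 'neg': stack = [0, 0, -11] (depth 3)

Answer: 3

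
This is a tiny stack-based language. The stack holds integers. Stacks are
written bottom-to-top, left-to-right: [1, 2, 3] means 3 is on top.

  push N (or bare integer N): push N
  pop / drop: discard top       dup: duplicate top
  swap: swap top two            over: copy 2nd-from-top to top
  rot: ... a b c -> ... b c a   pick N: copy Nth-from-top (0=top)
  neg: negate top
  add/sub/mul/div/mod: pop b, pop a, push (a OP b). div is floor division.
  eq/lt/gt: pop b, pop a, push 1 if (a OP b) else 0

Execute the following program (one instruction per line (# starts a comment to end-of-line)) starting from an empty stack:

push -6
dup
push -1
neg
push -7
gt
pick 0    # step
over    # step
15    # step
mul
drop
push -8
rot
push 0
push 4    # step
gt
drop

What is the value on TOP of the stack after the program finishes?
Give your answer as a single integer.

Answer: 1

Derivation:
After 'push -6': [-6]
After 'dup': [-6, -6]
After 'push -1': [-6, -6, -1]
After 'neg': [-6, -6, 1]
After 'push -7': [-6, -6, 1, -7]
After 'gt': [-6, -6, 1]
After 'pick 0': [-6, -6, 1, 1]
After 'over': [-6, -6, 1, 1, 1]
After 'push 15': [-6, -6, 1, 1, 1, 15]
After 'mul': [-6, -6, 1, 1, 15]
After 'drop': [-6, -6, 1, 1]
After 'push -8': [-6, -6, 1, 1, -8]
After 'rot': [-6, -6, 1, -8, 1]
After 'push 0': [-6, -6, 1, -8, 1, 0]
After 'push 4': [-6, -6, 1, -8, 1, 0, 4]
After 'gt': [-6, -6, 1, -8, 1, 0]
After 'drop': [-6, -6, 1, -8, 1]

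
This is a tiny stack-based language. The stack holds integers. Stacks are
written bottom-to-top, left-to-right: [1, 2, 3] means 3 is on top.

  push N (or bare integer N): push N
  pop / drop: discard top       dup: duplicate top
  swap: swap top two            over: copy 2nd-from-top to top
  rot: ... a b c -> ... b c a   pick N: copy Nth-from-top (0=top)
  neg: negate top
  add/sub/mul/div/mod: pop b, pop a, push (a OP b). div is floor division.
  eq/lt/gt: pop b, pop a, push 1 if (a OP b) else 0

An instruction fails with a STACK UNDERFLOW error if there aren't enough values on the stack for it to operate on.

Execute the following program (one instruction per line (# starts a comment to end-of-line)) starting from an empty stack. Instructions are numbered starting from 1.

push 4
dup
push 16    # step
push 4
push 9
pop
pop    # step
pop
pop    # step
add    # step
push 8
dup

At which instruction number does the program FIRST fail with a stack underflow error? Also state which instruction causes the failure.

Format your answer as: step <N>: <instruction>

Answer: step 10: add

Derivation:
Step 1 ('push 4'): stack = [4], depth = 1
Step 2 ('dup'): stack = [4, 4], depth = 2
Step 3 ('push 16'): stack = [4, 4, 16], depth = 3
Step 4 ('push 4'): stack = [4, 4, 16, 4], depth = 4
Step 5 ('push 9'): stack = [4, 4, 16, 4, 9], depth = 5
Step 6 ('pop'): stack = [4, 4, 16, 4], depth = 4
Step 7 ('pop'): stack = [4, 4, 16], depth = 3
Step 8 ('pop'): stack = [4, 4], depth = 2
Step 9 ('pop'): stack = [4], depth = 1
Step 10 ('add'): needs 2 value(s) but depth is 1 — STACK UNDERFLOW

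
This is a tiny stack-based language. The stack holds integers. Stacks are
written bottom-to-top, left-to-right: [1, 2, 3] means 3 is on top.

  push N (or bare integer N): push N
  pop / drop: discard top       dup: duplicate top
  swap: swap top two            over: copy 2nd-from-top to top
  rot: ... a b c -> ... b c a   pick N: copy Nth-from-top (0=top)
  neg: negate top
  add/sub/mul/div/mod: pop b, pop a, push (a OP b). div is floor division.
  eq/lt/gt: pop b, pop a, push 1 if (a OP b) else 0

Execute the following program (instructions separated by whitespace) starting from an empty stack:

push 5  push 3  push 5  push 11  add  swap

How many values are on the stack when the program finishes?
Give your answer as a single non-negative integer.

Answer: 3

Derivation:
After 'push 5': stack = [5] (depth 1)
After 'push 3': stack = [5, 3] (depth 2)
After 'push 5': stack = [5, 3, 5] (depth 3)
After 'push 11': stack = [5, 3, 5, 11] (depth 4)
After 'add': stack = [5, 3, 16] (depth 3)
After 'swap': stack = [5, 16, 3] (depth 3)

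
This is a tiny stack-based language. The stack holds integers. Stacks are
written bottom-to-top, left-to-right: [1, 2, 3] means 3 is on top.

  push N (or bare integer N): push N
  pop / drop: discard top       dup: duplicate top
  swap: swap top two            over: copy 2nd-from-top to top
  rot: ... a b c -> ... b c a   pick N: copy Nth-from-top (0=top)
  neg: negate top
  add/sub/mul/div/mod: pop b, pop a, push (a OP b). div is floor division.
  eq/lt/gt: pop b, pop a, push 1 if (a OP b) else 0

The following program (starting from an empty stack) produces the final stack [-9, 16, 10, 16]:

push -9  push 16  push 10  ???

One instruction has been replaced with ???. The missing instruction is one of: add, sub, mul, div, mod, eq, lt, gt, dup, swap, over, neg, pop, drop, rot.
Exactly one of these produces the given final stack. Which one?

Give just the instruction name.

Answer: over

Derivation:
Stack before ???: [-9, 16, 10]
Stack after ???:  [-9, 16, 10, 16]
The instruction that transforms [-9, 16, 10] -> [-9, 16, 10, 16] is: over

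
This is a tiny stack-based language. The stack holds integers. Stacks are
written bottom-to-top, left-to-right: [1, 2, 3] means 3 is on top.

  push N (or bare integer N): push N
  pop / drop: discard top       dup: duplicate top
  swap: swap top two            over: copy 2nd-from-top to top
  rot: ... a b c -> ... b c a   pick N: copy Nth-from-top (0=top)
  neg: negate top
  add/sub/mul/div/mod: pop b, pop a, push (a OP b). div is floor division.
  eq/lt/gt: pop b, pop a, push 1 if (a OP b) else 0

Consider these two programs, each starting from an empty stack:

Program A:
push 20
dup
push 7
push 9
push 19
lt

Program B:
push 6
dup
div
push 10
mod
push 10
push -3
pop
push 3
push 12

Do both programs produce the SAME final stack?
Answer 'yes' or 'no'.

Answer: no

Derivation:
Program A trace:
  After 'push 20': [20]
  After 'dup': [20, 20]
  After 'push 7': [20, 20, 7]
  After 'push 9': [20, 20, 7, 9]
  After 'push 19': [20, 20, 7, 9, 19]
  After 'lt': [20, 20, 7, 1]
Program A final stack: [20, 20, 7, 1]

Program B trace:
  After 'push 6': [6]
  After 'dup': [6, 6]
  After 'div': [1]
  After 'push 10': [1, 10]
  After 'mod': [1]
  After 'push 10': [1, 10]
  After 'push -3': [1, 10, -3]
  After 'pop': [1, 10]
  After 'push 3': [1, 10, 3]
  After 'push 12': [1, 10, 3, 12]
Program B final stack: [1, 10, 3, 12]
Same: no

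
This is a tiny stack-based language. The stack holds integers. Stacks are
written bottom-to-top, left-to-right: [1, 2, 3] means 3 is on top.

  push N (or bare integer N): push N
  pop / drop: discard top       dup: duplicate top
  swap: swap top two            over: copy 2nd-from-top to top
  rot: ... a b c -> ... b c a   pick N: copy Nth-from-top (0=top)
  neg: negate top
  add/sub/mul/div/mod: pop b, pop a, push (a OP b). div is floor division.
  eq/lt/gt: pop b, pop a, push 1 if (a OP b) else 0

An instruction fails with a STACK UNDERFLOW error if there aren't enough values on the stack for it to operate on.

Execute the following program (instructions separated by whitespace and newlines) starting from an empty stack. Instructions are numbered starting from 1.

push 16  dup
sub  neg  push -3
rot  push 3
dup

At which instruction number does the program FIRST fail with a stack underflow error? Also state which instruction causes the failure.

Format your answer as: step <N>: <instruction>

Answer: step 6: rot

Derivation:
Step 1 ('push 16'): stack = [16], depth = 1
Step 2 ('dup'): stack = [16, 16], depth = 2
Step 3 ('sub'): stack = [0], depth = 1
Step 4 ('neg'): stack = [0], depth = 1
Step 5 ('push -3'): stack = [0, -3], depth = 2
Step 6 ('rot'): needs 3 value(s) but depth is 2 — STACK UNDERFLOW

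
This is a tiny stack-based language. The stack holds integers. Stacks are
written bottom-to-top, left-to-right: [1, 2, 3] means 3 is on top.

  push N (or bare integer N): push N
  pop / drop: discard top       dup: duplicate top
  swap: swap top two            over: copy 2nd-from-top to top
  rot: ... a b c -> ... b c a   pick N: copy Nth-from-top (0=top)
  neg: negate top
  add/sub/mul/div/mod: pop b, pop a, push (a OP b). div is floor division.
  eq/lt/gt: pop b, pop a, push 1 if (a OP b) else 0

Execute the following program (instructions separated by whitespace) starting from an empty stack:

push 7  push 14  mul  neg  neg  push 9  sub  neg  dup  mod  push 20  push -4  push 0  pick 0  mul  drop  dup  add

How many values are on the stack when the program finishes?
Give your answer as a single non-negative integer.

After 'push 7': stack = [7] (depth 1)
After 'push 14': stack = [7, 14] (depth 2)
After 'mul': stack = [98] (depth 1)
After 'neg': stack = [-98] (depth 1)
After 'neg': stack = [98] (depth 1)
After 'push 9': stack = [98, 9] (depth 2)
After 'sub': stack = [89] (depth 1)
After 'neg': stack = [-89] (depth 1)
After 'dup': stack = [-89, -89] (depth 2)
After 'mod': stack = [0] (depth 1)
After 'push 20': stack = [0, 20] (depth 2)
After 'push -4': stack = [0, 20, -4] (depth 3)
After 'push 0': stack = [0, 20, -4, 0] (depth 4)
After 'pick 0': stack = [0, 20, -4, 0, 0] (depth 5)
After 'mul': stack = [0, 20, -4, 0] (depth 4)
After 'drop': stack = [0, 20, -4] (depth 3)
After 'dup': stack = [0, 20, -4, -4] (depth 4)
After 'add': stack = [0, 20, -8] (depth 3)

Answer: 3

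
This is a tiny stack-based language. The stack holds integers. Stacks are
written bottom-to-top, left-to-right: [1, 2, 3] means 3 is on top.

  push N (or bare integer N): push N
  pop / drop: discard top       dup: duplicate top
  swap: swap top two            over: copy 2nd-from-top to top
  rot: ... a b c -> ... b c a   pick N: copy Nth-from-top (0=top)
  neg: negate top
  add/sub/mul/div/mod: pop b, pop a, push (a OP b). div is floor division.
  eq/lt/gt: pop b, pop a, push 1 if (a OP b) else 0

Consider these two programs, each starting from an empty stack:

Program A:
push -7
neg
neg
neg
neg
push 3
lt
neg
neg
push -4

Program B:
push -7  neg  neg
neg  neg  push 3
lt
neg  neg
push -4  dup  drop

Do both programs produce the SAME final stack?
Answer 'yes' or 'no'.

Program A trace:
  After 'push -7': [-7]
  After 'neg': [7]
  After 'neg': [-7]
  After 'neg': [7]
  After 'neg': [-7]
  After 'push 3': [-7, 3]
  After 'lt': [1]
  After 'neg': [-1]
  After 'neg': [1]
  After 'push -4': [1, -4]
Program A final stack: [1, -4]

Program B trace:
  After 'push -7': [-7]
  After 'neg': [7]
  After 'neg': [-7]
  After 'neg': [7]
  After 'neg': [-7]
  After 'push 3': [-7, 3]
  After 'lt': [1]
  After 'neg': [-1]
  After 'neg': [1]
  After 'push -4': [1, -4]
  After 'dup': [1, -4, -4]
  After 'drop': [1, -4]
Program B final stack: [1, -4]
Same: yes

Answer: yes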